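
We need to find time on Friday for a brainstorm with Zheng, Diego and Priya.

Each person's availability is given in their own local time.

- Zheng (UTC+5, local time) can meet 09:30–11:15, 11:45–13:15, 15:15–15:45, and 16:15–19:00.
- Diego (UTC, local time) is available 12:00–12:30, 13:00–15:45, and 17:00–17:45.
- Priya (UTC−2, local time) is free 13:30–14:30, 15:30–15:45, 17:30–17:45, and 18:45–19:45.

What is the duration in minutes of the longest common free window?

Zheng → UTC: 04:30–06:15, 06:45–08:15, 10:15–10:45, 11:15–14:00.
Diego → UTC: 12:00–12:30, 13:00–15:45, 17:00–17:45.
Priya → UTC: 15:30–16:30, 17:30–17:45, 19:30–19:45, 20:45–21:45.
Zheng ∩ Diego: 12:00–12:30, 13:00–14:00.
Zheng ∩ Diego ∩ Priya: (none).
No common window.

0 minutes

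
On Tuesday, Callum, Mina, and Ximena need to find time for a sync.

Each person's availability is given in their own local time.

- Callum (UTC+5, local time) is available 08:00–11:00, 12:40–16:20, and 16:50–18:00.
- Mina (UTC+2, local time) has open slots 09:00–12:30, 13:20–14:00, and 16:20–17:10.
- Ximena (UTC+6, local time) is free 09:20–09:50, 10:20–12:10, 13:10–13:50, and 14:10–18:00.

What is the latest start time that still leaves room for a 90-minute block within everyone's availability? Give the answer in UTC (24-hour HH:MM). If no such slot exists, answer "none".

Callum → UTC: 03:00–06:00, 07:40–11:20, 11:50–13:00.
Mina → UTC: 07:00–10:30, 11:20–12:00, 14:20–15:10.
Ximena → UTC: 03:20–03:50, 04:20–06:10, 07:10–07:50, 08:10–12:00.
Callum ∩ Mina: 07:40–10:30, 11:50–12:00.
Callum ∩ Mina ∩ Ximena: 07:40–07:50, 08:10–10:30, 11:50–12:00.
Windows ≥ 90 min: 08:10–10:30.
Latest start in the last window 08:10–10:30 is 10:30 − 90 min = 09:00.

09:00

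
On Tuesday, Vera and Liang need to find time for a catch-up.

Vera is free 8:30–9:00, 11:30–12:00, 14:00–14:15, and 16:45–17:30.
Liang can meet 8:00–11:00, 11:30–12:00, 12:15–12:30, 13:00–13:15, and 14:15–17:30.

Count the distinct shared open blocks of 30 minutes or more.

Vera ∩ Liang: 08:30–09:00, 11:30–12:00, 16:45–17:30.
Windows ≥ 30 min: 08:30–09:00, 11:30–12:00, 16:45–17:30.
That's 3 windows.

3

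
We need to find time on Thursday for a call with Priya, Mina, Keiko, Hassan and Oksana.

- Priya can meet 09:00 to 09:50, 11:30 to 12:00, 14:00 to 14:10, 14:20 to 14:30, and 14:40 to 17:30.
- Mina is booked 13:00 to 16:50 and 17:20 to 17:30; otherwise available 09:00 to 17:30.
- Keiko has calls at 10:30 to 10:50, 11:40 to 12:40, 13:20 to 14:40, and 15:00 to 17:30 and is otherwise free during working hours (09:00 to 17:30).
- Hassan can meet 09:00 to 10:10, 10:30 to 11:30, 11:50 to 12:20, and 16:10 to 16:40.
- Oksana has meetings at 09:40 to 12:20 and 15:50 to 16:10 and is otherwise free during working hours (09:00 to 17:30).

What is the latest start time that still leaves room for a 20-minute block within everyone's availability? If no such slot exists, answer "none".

09:20

Mina free within 09:00–17:30: 09:00–13:00, 16:50–17:20.
Keiko free within 09:00–17:30: 09:00–10:30, 10:50–11:40, 12:40–13:20, 14:40–15:00.
Oksana free within 09:00–17:30: 09:00–09:40, 12:20–15:50, 16:10–17:30.
Priya ∩ Mina: 09:00–09:50, 11:30–12:00, 16:50–17:20.
Priya ∩ Mina ∩ Keiko: 09:00–09:50, 11:30–11:40.
Priya ∩ Mina ∩ Keiko ∩ Hassan: 09:00–09:50.
Priya ∩ Mina ∩ Keiko ∩ Hassan ∩ Oksana: 09:00–09:40.
Windows ≥ 20 min: 09:00–09:40.
Latest start in the last window 09:00–09:40 is 09:40 − 20 min = 09:20.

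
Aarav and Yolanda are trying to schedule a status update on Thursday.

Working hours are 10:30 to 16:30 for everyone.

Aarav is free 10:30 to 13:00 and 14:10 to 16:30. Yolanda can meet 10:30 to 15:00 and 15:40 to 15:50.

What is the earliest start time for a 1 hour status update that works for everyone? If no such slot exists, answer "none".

10:30

Aarav ∩ Yolanda: 10:30–13:00, 14:10–15:00, 15:40–15:50.
Windows ≥ 60 min: 10:30–13:00.
Earliest such window starts at 10:30.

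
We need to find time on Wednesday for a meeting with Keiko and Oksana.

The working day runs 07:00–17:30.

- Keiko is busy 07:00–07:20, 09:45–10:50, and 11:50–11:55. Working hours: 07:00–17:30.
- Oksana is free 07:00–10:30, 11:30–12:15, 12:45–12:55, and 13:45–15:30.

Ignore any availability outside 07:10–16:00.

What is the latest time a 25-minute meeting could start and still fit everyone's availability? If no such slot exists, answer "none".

15:05

Keiko free within 07:00–17:30: 07:20–09:45, 10:50–11:50, 11:55–17:30.
Keiko ∩ Oksana: 07:20–09:45, 11:30–11:50, 11:55–12:15, 12:45–12:55, 13:45–15:30.
Restricted to 07:10–16:00: 07:20–09:45, 11:30–11:50, 11:55–12:15, 12:45–12:55, 13:45–15:30.
Windows ≥ 25 min: 07:20–09:45, 13:45–15:30.
Latest start in the last window 13:45–15:30 is 15:30 − 25 min = 15:05.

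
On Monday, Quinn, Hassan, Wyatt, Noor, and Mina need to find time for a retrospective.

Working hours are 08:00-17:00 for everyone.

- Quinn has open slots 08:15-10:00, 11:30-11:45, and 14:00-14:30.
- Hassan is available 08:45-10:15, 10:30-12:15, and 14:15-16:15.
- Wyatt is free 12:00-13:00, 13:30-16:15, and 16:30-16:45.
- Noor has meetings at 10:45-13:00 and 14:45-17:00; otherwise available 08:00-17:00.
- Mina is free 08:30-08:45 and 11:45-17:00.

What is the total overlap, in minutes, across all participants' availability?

Noor free within 08:00–17:00: 08:00–10:45, 13:00–14:45.
Quinn ∩ Hassan: 08:45–10:00, 11:30–11:45, 14:15–14:30.
Quinn ∩ Hassan ∩ Wyatt: 14:15–14:30.
Quinn ∩ Hassan ∩ Wyatt ∩ Noor: 14:15–14:30.
Quinn ∩ Hassan ∩ Wyatt ∩ Noor ∩ Mina: 14:15–14:30.
Total common minutes: 15.

15 minutes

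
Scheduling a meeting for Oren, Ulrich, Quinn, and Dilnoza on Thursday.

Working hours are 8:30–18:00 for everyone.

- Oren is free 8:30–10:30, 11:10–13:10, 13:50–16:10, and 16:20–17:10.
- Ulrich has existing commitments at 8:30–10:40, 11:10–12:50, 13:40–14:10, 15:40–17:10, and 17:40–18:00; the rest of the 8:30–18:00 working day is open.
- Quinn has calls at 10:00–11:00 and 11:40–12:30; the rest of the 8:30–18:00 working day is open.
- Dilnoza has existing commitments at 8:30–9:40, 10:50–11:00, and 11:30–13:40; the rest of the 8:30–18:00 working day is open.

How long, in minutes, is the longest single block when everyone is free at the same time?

Ulrich free within 08:30–18:00: 10:40–11:10, 12:50–13:40, 14:10–15:40, 17:10–17:40.
Quinn free within 08:30–18:00: 08:30–10:00, 11:00–11:40, 12:30–18:00.
Dilnoza free within 08:30–18:00: 09:40–10:50, 11:00–11:30, 13:40–18:00.
Oren ∩ Ulrich: 12:50–13:10, 14:10–15:40.
Oren ∩ Ulrich ∩ Quinn: 12:50–13:10, 14:10–15:40.
Oren ∩ Ulrich ∩ Quinn ∩ Dilnoza: 14:10–15:40.
Single common window of 90 minutes.

90 minutes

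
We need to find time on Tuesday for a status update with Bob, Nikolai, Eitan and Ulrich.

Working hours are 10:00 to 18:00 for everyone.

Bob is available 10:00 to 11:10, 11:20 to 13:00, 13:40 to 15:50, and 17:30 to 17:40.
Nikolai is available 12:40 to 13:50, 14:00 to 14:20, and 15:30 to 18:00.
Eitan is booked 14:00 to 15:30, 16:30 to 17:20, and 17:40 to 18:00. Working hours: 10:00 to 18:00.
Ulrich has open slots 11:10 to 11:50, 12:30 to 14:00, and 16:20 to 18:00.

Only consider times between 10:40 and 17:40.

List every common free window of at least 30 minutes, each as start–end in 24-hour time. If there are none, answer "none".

none

Eitan free within 10:00–18:00: 10:00–14:00, 15:30–16:30, 17:20–17:40.
Bob ∩ Nikolai: 12:40–13:00, 13:40–13:50, 14:00–14:20, 15:30–15:50, 17:30–17:40.
Bob ∩ Nikolai ∩ Eitan: 12:40–13:00, 13:40–13:50, 15:30–15:50, 17:30–17:40.
Bob ∩ Nikolai ∩ Eitan ∩ Ulrich: 12:40–13:00, 13:40–13:50, 17:30–17:40.
Restricted to 10:40–17:40: 12:40–13:00, 13:40–13:50, 17:30–17:40.
Windows ≥ 30 min: (none).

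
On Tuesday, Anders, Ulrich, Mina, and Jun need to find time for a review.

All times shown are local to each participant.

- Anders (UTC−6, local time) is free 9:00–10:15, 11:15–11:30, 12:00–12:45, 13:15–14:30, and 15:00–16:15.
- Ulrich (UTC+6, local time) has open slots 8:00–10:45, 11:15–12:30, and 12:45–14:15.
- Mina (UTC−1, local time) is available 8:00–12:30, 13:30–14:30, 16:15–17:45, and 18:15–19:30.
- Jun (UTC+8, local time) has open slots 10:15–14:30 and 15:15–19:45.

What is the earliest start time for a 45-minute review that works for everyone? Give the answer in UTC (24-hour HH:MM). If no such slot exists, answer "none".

Anders → UTC: 15:00–16:15, 17:15–17:30, 18:00–18:45, 19:15–20:30, 21:00–22:15.
Ulrich → UTC: 02:00–04:45, 05:15–06:30, 06:45–08:15.
Mina → UTC: 09:00–13:30, 14:30–15:30, 17:15–18:45, 19:15–20:30.
Jun → UTC: 02:15–06:30, 07:15–11:45.
Anders ∩ Ulrich: (none).
Anders ∩ Ulrich ∩ Mina: (none).
Anders ∩ Ulrich ∩ Mina ∩ Jun: (none).
Windows ≥ 45 min: (none).

none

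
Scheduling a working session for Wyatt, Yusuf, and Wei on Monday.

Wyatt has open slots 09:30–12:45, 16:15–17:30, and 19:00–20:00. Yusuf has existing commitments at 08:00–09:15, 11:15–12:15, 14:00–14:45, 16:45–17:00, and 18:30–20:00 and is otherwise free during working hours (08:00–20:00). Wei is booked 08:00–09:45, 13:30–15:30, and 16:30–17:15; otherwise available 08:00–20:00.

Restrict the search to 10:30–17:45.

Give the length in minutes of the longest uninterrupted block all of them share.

45 minutes

Yusuf free within 08:00–20:00: 09:15–11:15, 12:15–14:00, 14:45–16:45, 17:00–18:30.
Wei free within 08:00–20:00: 09:45–13:30, 15:30–16:30, 17:15–20:00.
Wyatt ∩ Yusuf: 09:30–11:15, 12:15–12:45, 16:15–16:45, 17:00–17:30.
Wyatt ∩ Yusuf ∩ Wei: 09:45–11:15, 12:15–12:45, 16:15–16:30, 17:15–17:30.
Restricted to 10:30–17:45: 10:30–11:15, 12:15–12:45, 16:15–16:30, 17:15–17:30.
Common window lengths: 45, 30, 15, 15 min; longest is 45.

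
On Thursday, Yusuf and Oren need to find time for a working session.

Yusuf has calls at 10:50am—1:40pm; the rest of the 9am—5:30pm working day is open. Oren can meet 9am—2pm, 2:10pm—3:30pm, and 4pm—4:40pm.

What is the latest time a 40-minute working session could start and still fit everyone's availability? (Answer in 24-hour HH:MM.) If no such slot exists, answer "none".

16:00

Yusuf free within 09:00–17:30: 09:00–10:50, 13:40–17:30.
Yusuf ∩ Oren: 09:00–10:50, 13:40–14:00, 14:10–15:30, 16:00–16:40.
Windows ≥ 40 min: 09:00–10:50, 14:10–15:30, 16:00–16:40.
Latest start in the last window 16:00–16:40 is 16:40 − 40 min = 16:00.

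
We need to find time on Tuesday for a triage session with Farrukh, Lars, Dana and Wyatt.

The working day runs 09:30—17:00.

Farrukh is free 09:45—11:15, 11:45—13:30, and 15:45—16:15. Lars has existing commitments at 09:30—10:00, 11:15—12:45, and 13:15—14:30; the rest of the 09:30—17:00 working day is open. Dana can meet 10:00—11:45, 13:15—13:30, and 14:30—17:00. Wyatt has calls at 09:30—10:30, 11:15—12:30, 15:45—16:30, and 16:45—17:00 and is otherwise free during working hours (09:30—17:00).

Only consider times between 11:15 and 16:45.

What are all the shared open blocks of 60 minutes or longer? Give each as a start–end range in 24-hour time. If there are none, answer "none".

Lars free within 09:30–17:00: 10:00–11:15, 12:45–13:15, 14:30–17:00.
Wyatt free within 09:30–17:00: 10:30–11:15, 12:30–15:45, 16:30–16:45.
Farrukh ∩ Lars: 10:00–11:15, 12:45–13:15, 15:45–16:15.
Farrukh ∩ Lars ∩ Dana: 10:00–11:15, 15:45–16:15.
Farrukh ∩ Lars ∩ Dana ∩ Wyatt: 10:30–11:15.
Restricted to 11:15–16:45: (none).
Windows ≥ 60 min: (none).

none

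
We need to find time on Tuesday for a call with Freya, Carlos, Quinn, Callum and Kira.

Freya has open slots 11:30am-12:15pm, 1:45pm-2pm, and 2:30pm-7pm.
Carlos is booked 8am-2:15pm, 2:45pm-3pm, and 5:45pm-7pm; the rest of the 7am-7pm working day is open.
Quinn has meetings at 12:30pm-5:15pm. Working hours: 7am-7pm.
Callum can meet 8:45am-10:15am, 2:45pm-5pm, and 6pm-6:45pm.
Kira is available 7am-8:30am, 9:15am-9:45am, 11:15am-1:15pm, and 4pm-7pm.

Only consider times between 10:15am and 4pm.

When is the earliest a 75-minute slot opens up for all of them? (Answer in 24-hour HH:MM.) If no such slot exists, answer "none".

none

Carlos free within 07:00–19:00: 07:00–08:00, 14:15–14:45, 15:00–17:45.
Quinn free within 07:00–19:00: 07:00–12:30, 17:15–19:00.
Freya ∩ Carlos: 14:30–14:45, 15:00–17:45.
Freya ∩ Carlos ∩ Quinn: 17:15–17:45.
Freya ∩ Carlos ∩ Quinn ∩ Callum: (none).
Freya ∩ Carlos ∩ Quinn ∩ Callum ∩ Kira: (none).
Restricted to 10:15–16:00: (none).
Windows ≥ 75 min: (none).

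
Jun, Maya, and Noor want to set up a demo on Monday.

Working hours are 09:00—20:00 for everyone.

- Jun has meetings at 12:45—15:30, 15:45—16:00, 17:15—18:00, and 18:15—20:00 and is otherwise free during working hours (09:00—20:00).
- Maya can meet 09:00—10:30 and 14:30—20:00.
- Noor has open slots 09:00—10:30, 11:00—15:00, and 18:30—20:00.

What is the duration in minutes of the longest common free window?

Jun free within 09:00–20:00: 09:00–12:45, 15:30–15:45, 16:00–17:15, 18:00–18:15.
Jun ∩ Maya: 09:00–10:30, 15:30–15:45, 16:00–17:15, 18:00–18:15.
Jun ∩ Maya ∩ Noor: 09:00–10:30.
Single common window of 90 minutes.

90 minutes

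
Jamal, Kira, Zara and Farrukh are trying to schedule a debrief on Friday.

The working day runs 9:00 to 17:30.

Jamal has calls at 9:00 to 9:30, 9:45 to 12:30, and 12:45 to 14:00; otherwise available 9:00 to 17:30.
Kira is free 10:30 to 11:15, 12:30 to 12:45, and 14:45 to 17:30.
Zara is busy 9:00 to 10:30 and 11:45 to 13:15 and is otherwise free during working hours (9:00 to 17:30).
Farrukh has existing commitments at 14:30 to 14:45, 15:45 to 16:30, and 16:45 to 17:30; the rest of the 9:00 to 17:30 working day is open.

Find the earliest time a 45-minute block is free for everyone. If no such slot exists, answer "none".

14:45

Jamal free within 09:00–17:30: 09:30–09:45, 12:30–12:45, 14:00–17:30.
Zara free within 09:00–17:30: 10:30–11:45, 13:15–17:30.
Farrukh free within 09:00–17:30: 09:00–14:30, 14:45–15:45, 16:30–16:45.
Jamal ∩ Kira: 12:30–12:45, 14:45–17:30.
Jamal ∩ Kira ∩ Zara: 14:45–17:30.
Jamal ∩ Kira ∩ Zara ∩ Farrukh: 14:45–15:45, 16:30–16:45.
Windows ≥ 45 min: 14:45–15:45.
Earliest such window starts at 14:45.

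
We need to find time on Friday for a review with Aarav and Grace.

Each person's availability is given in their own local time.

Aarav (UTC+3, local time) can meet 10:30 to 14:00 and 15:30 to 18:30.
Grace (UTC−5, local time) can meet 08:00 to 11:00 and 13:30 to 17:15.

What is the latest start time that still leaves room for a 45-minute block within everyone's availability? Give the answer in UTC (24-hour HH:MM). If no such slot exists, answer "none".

14:45

Aarav → UTC: 07:30–11:00, 12:30–15:30.
Grace → UTC: 13:00–16:00, 18:30–22:15.
Aarav ∩ Grace: 13:00–15:30.
Windows ≥ 45 min: 13:00–15:30.
Latest start in the last window 13:00–15:30 is 15:30 − 45 min = 14:45.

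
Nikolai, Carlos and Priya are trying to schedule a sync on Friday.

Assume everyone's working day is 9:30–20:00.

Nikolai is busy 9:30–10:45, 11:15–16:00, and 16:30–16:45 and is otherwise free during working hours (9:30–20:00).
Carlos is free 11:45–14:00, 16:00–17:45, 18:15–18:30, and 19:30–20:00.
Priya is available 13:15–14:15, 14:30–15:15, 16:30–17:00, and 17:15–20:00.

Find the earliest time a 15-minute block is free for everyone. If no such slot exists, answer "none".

Nikolai free within 09:30–20:00: 10:45–11:15, 16:00–16:30, 16:45–20:00.
Nikolai ∩ Carlos: 16:00–16:30, 16:45–17:45, 18:15–18:30, 19:30–20:00.
Nikolai ∩ Carlos ∩ Priya: 16:45–17:00, 17:15–17:45, 18:15–18:30, 19:30–20:00.
Windows ≥ 15 min: 16:45–17:00, 17:15–17:45, 18:15–18:30, 19:30–20:00.
Earliest such window starts at 16:45.

16:45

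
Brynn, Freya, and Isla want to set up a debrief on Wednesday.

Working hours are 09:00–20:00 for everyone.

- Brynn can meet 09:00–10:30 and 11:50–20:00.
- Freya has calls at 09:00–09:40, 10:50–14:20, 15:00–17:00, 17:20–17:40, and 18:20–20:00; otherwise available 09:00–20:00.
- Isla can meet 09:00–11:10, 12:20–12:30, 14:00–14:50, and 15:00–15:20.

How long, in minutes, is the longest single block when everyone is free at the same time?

50 minutes

Freya free within 09:00–20:00: 09:40–10:50, 14:20–15:00, 17:00–17:20, 17:40–18:20.
Brynn ∩ Freya: 09:40–10:30, 14:20–15:00, 17:00–17:20, 17:40–18:20.
Brynn ∩ Freya ∩ Isla: 09:40–10:30, 14:20–14:50.
Common window lengths: 50, 30 min; longest is 50.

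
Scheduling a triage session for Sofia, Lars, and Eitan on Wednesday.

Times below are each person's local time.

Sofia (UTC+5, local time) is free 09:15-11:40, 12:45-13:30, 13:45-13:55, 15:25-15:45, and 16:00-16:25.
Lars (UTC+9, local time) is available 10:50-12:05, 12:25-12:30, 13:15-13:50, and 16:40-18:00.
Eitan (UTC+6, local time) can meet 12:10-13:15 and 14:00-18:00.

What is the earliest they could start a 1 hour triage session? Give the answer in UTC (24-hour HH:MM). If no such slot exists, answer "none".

Sofia → UTC: 04:15–06:40, 07:45–08:30, 08:45–08:55, 10:25–10:45, 11:00–11:25.
Lars → UTC: 01:50–03:05, 03:25–03:30, 04:15–04:50, 07:40–09:00.
Eitan → UTC: 06:10–07:15, 08:00–12:00.
Sofia ∩ Lars: 04:15–04:50, 07:45–08:30, 08:45–08:55.
Sofia ∩ Lars ∩ Eitan: 08:00–08:30, 08:45–08:55.
Windows ≥ 60 min: (none).

none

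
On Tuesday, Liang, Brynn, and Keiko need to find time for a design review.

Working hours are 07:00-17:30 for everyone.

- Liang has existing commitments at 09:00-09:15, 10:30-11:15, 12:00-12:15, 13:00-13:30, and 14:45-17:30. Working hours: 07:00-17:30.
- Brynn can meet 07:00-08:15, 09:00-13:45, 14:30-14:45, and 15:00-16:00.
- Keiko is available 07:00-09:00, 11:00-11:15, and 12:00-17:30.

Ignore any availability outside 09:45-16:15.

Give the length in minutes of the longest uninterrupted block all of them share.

45 minutes

Liang free within 07:00–17:30: 07:00–09:00, 09:15–10:30, 11:15–12:00, 12:15–13:00, 13:30–14:45.
Liang ∩ Brynn: 07:00–08:15, 09:15–10:30, 11:15–12:00, 12:15–13:00, 13:30–13:45, 14:30–14:45.
Liang ∩ Brynn ∩ Keiko: 07:00–08:15, 12:15–13:00, 13:30–13:45, 14:30–14:45.
Restricted to 09:45–16:15: 12:15–13:00, 13:30–13:45, 14:30–14:45.
Common window lengths: 45, 15, 15 min; longest is 45.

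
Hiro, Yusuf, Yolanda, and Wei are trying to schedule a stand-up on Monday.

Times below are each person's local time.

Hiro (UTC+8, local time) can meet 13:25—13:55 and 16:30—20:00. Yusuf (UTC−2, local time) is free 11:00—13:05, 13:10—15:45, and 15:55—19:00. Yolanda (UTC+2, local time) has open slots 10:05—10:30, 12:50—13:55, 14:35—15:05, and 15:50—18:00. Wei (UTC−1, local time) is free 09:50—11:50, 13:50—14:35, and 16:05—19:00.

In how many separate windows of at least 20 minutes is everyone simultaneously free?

Hiro → UTC: 05:25–05:55, 08:30–12:00.
Yusuf → UTC: 13:00–15:05, 15:10–17:45, 17:55–21:00.
Yolanda → UTC: 08:05–08:30, 10:50–11:55, 12:35–13:05, 13:50–16:00.
Wei → UTC: 10:50–12:50, 14:50–15:35, 17:05–20:00.
Hiro ∩ Yusuf: (none).
Hiro ∩ Yusuf ∩ Yolanda: (none).
Hiro ∩ Yusuf ∩ Yolanda ∩ Wei: (none).
Windows ≥ 20 min: (none).
That's 0 windows.

0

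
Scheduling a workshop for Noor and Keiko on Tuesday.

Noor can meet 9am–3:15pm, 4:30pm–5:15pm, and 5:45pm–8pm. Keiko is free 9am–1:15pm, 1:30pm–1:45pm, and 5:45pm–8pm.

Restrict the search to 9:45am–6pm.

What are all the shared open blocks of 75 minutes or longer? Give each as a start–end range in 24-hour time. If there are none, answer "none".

Noor ∩ Keiko: 09:00–13:15, 13:30–13:45, 17:45–20:00.
Restricted to 09:45–18:00: 09:45–13:15, 13:30–13:45, 17:45–18:00.
Windows ≥ 75 min: 09:45–13:15.

09:45–13:15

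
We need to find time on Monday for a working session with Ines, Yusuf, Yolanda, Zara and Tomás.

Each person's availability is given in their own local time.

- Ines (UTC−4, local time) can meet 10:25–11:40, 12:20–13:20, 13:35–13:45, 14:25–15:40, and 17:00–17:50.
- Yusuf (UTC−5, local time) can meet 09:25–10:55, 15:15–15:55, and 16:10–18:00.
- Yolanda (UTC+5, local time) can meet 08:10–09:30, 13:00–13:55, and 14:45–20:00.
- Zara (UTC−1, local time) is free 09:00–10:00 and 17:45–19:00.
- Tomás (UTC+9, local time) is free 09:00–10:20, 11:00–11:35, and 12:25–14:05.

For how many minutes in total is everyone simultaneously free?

Ines → UTC: 14:25–15:40, 16:20–17:20, 17:35–17:45, 18:25–19:40, 21:00–21:50.
Yusuf → UTC: 14:25–15:55, 20:15–20:55, 21:10–23:00.
Yolanda → UTC: 03:10–04:30, 08:00–08:55, 09:45–15:00.
Zara → UTC: 10:00–11:00, 18:45–20:00.
Tomás → UTC: 00:00–01:20, 02:00–02:35, 03:25–05:05.
Ines ∩ Yusuf: 14:25–15:40, 21:10–21:50.
Ines ∩ Yusuf ∩ Yolanda: 14:25–15:00.
Ines ∩ Yusuf ∩ Yolanda ∩ Zara: (none).
Ines ∩ Yusuf ∩ Yolanda ∩ Zara ∩ Tomás: (none).
Total common minutes: 0.

0 minutes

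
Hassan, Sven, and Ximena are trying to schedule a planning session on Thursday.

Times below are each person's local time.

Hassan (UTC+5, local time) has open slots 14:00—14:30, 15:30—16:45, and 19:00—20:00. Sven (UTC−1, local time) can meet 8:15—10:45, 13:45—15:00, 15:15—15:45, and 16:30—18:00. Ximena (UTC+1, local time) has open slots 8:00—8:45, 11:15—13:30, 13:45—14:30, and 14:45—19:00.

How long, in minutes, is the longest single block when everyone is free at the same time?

Hassan → UTC: 09:00–09:30, 10:30–11:45, 14:00–15:00.
Sven → UTC: 09:15–11:45, 14:45–16:00, 16:15–16:45, 17:30–19:00.
Ximena → UTC: 07:00–07:45, 10:15–12:30, 12:45–13:30, 13:45–18:00.
Hassan ∩ Sven: 09:15–09:30, 10:30–11:45, 14:45–15:00.
Hassan ∩ Sven ∩ Ximena: 10:30–11:45, 14:45–15:00.
Common window lengths: 75, 15 min; longest is 75.

75 minutes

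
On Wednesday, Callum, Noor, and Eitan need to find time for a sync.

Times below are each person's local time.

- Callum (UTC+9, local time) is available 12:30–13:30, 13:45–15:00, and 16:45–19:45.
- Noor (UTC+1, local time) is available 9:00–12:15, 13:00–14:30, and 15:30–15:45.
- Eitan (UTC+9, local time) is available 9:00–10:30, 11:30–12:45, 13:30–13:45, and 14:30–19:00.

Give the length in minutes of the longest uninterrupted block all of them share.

Callum → UTC: 03:30–04:30, 04:45–06:00, 07:45–10:45.
Noor → UTC: 08:00–11:15, 12:00–13:30, 14:30–14:45.
Eitan → UTC: 00:00–01:30, 02:30–03:45, 04:30–04:45, 05:30–10:00.
Callum ∩ Noor: 08:00–10:45.
Callum ∩ Noor ∩ Eitan: 08:00–10:00.
Single common window of 120 minutes.

120 minutes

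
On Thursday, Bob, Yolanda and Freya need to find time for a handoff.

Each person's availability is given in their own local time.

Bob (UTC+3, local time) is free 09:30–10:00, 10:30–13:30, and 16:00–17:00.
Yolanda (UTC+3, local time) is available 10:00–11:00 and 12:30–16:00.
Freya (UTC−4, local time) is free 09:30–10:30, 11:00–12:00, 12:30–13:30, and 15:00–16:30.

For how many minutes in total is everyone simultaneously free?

Bob → UTC: 06:30–07:00, 07:30–10:30, 13:00–14:00.
Yolanda → UTC: 07:00–08:00, 09:30–13:00.
Freya → UTC: 13:30–14:30, 15:00–16:00, 16:30–17:30, 19:00–20:30.
Bob ∩ Yolanda: 07:30–08:00, 09:30–10:30.
Bob ∩ Yolanda ∩ Freya: (none).
Total common minutes: 0.

0 minutes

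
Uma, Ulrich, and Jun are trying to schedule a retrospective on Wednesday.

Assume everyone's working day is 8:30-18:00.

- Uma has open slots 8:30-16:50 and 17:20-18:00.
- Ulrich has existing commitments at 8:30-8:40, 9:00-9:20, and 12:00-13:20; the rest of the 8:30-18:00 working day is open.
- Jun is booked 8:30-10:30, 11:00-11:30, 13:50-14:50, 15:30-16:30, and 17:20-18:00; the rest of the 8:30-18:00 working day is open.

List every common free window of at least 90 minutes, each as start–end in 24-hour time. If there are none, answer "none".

Ulrich free within 08:30–18:00: 08:40–09:00, 09:20–12:00, 13:20–18:00.
Jun free within 08:30–18:00: 10:30–11:00, 11:30–13:50, 14:50–15:30, 16:30–17:20.
Uma ∩ Ulrich: 08:40–09:00, 09:20–12:00, 13:20–16:50, 17:20–18:00.
Uma ∩ Ulrich ∩ Jun: 10:30–11:00, 11:30–12:00, 13:20–13:50, 14:50–15:30, 16:30–16:50.
Windows ≥ 90 min: (none).

none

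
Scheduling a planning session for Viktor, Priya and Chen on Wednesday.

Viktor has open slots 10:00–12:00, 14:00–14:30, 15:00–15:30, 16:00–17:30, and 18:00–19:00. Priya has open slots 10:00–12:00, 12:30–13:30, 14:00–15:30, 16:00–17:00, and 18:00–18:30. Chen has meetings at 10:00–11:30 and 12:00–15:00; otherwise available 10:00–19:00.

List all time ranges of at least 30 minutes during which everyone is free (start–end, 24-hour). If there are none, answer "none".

11:30–12:00, 15:00–15:30, 16:00–17:00, 18:00–18:30

Chen free within 10:00–19:00: 11:30–12:00, 15:00–19:00.
Viktor ∩ Priya: 10:00–12:00, 14:00–14:30, 15:00–15:30, 16:00–17:00, 18:00–18:30.
Viktor ∩ Priya ∩ Chen: 11:30–12:00, 15:00–15:30, 16:00–17:00, 18:00–18:30.
Windows ≥ 30 min: 11:30–12:00, 15:00–15:30, 16:00–17:00, 18:00–18:30.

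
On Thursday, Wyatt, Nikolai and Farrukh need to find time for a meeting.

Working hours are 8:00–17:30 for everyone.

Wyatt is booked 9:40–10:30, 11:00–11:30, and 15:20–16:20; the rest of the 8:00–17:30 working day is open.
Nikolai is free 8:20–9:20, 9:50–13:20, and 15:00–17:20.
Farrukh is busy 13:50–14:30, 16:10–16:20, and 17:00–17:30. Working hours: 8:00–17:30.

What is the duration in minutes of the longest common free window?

Wyatt free within 08:00–17:30: 08:00–09:40, 10:30–11:00, 11:30–15:20, 16:20–17:30.
Farrukh free within 08:00–17:30: 08:00–13:50, 14:30–16:10, 16:20–17:00.
Wyatt ∩ Nikolai: 08:20–09:20, 10:30–11:00, 11:30–13:20, 15:00–15:20, 16:20–17:20.
Wyatt ∩ Nikolai ∩ Farrukh: 08:20–09:20, 10:30–11:00, 11:30–13:20, 15:00–15:20, 16:20–17:00.
Common window lengths: 60, 30, 110, 20, 40 min; longest is 110.

110 minutes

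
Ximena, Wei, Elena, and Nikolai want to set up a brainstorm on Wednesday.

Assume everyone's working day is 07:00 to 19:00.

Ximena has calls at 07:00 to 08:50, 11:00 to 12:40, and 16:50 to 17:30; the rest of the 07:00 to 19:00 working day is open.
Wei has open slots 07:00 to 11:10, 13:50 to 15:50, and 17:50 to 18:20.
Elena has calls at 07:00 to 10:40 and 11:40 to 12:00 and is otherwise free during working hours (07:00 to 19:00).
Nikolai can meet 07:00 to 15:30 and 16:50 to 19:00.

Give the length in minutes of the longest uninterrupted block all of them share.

Ximena free within 07:00–19:00: 08:50–11:00, 12:40–16:50, 17:30–19:00.
Elena free within 07:00–19:00: 10:40–11:40, 12:00–19:00.
Ximena ∩ Wei: 08:50–11:00, 13:50–15:50, 17:50–18:20.
Ximena ∩ Wei ∩ Elena: 10:40–11:00, 13:50–15:50, 17:50–18:20.
Ximena ∩ Wei ∩ Elena ∩ Nikolai: 10:40–11:00, 13:50–15:30, 17:50–18:20.
Common window lengths: 20, 100, 30 min; longest is 100.

100 minutes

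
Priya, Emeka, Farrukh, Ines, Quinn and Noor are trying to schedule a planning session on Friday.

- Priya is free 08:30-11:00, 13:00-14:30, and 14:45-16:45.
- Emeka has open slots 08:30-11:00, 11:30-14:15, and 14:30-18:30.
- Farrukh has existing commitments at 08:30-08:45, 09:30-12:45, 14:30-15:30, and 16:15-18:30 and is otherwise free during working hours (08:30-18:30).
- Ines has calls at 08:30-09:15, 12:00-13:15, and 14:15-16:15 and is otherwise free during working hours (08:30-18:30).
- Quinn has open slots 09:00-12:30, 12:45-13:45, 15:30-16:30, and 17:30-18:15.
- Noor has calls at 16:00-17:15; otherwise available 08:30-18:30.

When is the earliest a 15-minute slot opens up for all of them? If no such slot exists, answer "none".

09:15

Farrukh free within 08:30–18:30: 08:45–09:30, 12:45–14:30, 15:30–16:15.
Ines free within 08:30–18:30: 09:15–12:00, 13:15–14:15, 16:15–18:30.
Noor free within 08:30–18:30: 08:30–16:00, 17:15–18:30.
Priya ∩ Emeka: 08:30–11:00, 13:00–14:15, 14:45–16:45.
Priya ∩ Emeka ∩ Farrukh: 08:45–09:30, 13:00–14:15, 15:30–16:15.
Priya ∩ Emeka ∩ Farrukh ∩ Ines: 09:15–09:30, 13:15–14:15.
Priya ∩ Emeka ∩ Farrukh ∩ Ines ∩ Quinn: 09:15–09:30, 13:15–13:45.
Priya ∩ Emeka ∩ Farrukh ∩ Ines ∩ Quinn ∩ Noor: 09:15–09:30, 13:15–13:45.
Windows ≥ 15 min: 09:15–09:30, 13:15–13:45.
Earliest such window starts at 09:15.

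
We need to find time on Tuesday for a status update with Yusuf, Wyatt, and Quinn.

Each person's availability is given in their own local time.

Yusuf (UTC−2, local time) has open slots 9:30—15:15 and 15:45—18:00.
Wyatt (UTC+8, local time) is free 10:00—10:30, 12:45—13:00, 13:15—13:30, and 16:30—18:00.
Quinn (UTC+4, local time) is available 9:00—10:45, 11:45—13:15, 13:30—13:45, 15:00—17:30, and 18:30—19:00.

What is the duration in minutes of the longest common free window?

0 minutes

Yusuf → UTC: 11:30–17:15, 17:45–20:00.
Wyatt → UTC: 02:00–02:30, 04:45–05:00, 05:15–05:30, 08:30–10:00.
Quinn → UTC: 05:00–06:45, 07:45–09:15, 09:30–09:45, 11:00–13:30, 14:30–15:00.
Yusuf ∩ Wyatt: (none).
Yusuf ∩ Wyatt ∩ Quinn: (none).
No common window.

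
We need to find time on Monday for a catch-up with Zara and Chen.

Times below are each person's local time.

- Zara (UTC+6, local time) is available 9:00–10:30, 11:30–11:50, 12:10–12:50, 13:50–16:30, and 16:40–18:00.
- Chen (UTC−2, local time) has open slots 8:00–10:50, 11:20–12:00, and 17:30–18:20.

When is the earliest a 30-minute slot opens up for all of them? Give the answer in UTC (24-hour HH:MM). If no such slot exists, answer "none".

Zara → UTC: 03:00–04:30, 05:30–05:50, 06:10–06:50, 07:50–10:30, 10:40–12:00.
Chen → UTC: 10:00–12:50, 13:20–14:00, 19:30–20:20.
Zara ∩ Chen: 10:00–10:30, 10:40–12:00.
Windows ≥ 30 min: 10:00–10:30, 10:40–12:00.
Earliest such window starts at 10:00.

10:00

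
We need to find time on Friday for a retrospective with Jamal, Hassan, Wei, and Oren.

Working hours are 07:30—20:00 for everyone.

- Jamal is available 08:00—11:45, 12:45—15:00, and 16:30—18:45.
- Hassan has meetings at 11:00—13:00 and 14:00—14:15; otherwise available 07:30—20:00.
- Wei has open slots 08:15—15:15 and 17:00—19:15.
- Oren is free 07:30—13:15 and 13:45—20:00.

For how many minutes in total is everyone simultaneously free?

Hassan free within 07:30–20:00: 07:30–11:00, 13:00–14:00, 14:15–20:00.
Jamal ∩ Hassan: 08:00–11:00, 13:00–14:00, 14:15–15:00, 16:30–18:45.
Jamal ∩ Hassan ∩ Wei: 08:15–11:00, 13:00–14:00, 14:15–15:00, 17:00–18:45.
Jamal ∩ Hassan ∩ Wei ∩ Oren: 08:15–11:00, 13:00–13:15, 13:45–14:00, 14:15–15:00, 17:00–18:45.
Total common minutes: 165 + 15 + 15 + 45 + 105 = 345.

345 minutes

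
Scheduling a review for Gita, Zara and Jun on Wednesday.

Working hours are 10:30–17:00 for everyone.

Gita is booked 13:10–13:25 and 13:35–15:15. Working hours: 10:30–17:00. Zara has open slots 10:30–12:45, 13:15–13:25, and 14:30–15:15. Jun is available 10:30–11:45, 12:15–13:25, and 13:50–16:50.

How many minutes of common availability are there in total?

Gita free within 10:30–17:00: 10:30–13:10, 13:25–13:35, 15:15–17:00.
Gita ∩ Zara: 10:30–12:45.
Gita ∩ Zara ∩ Jun: 10:30–11:45, 12:15–12:45.
Total common minutes: 75 + 30 = 105.

105 minutes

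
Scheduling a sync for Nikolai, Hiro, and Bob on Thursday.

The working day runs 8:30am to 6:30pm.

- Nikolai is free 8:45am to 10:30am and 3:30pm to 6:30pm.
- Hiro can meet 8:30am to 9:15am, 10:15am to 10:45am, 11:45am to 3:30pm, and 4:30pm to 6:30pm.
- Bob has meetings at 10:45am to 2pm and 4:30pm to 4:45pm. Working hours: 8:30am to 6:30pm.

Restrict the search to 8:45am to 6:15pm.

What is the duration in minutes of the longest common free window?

90 minutes

Bob free within 08:30–18:30: 08:30–10:45, 14:00–16:30, 16:45–18:30.
Nikolai ∩ Hiro: 08:45–09:15, 10:15–10:30, 16:30–18:30.
Nikolai ∩ Hiro ∩ Bob: 08:45–09:15, 10:15–10:30, 16:45–18:30.
Restricted to 08:45–18:15: 08:45–09:15, 10:15–10:30, 16:45–18:15.
Common window lengths: 30, 15, 90 min; longest is 90.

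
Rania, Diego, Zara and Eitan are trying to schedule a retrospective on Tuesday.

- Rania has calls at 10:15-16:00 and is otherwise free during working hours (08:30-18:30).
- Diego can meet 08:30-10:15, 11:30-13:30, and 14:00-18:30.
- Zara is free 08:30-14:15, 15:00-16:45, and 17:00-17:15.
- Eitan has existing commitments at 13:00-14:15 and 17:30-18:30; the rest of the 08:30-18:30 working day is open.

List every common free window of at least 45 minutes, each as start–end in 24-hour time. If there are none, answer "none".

08:30–10:15, 16:00–16:45

Rania free within 08:30–18:30: 08:30–10:15, 16:00–18:30.
Eitan free within 08:30–18:30: 08:30–13:00, 14:15–17:30.
Rania ∩ Diego: 08:30–10:15, 16:00–18:30.
Rania ∩ Diego ∩ Zara: 08:30–10:15, 16:00–16:45, 17:00–17:15.
Rania ∩ Diego ∩ Zara ∩ Eitan: 08:30–10:15, 16:00–16:45, 17:00–17:15.
Windows ≥ 45 min: 08:30–10:15, 16:00–16:45.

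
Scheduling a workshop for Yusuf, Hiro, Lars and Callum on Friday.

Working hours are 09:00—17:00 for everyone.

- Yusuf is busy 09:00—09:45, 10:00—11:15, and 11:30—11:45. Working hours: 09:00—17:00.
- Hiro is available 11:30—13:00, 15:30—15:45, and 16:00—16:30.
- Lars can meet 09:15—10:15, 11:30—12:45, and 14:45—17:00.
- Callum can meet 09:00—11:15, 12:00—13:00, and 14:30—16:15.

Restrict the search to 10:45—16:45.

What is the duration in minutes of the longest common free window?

45 minutes

Yusuf free within 09:00–17:00: 09:45–10:00, 11:15–11:30, 11:45–17:00.
Yusuf ∩ Hiro: 11:45–13:00, 15:30–15:45, 16:00–16:30.
Yusuf ∩ Hiro ∩ Lars: 11:45–12:45, 15:30–15:45, 16:00–16:30.
Yusuf ∩ Hiro ∩ Lars ∩ Callum: 12:00–12:45, 15:30–15:45, 16:00–16:15.
Restricted to 10:45–16:45: 12:00–12:45, 15:30–15:45, 16:00–16:15.
Common window lengths: 45, 15, 15 min; longest is 45.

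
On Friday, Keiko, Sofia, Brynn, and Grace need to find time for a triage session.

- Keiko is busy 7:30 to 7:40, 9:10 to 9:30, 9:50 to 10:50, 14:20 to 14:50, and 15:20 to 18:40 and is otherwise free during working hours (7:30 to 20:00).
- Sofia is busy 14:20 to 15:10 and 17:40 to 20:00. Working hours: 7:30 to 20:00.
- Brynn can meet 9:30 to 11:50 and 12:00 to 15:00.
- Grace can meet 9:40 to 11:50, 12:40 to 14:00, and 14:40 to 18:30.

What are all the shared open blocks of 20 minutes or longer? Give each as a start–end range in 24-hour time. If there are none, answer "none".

10:50–11:50, 12:40–14:00

Keiko free within 07:30–20:00: 07:40–09:10, 09:30–09:50, 10:50–14:20, 14:50–15:20, 18:40–20:00.
Sofia free within 07:30–20:00: 07:30–14:20, 15:10–17:40.
Keiko ∩ Sofia: 07:40–09:10, 09:30–09:50, 10:50–14:20, 15:10–15:20.
Keiko ∩ Sofia ∩ Brynn: 09:30–09:50, 10:50–11:50, 12:00–14:20.
Keiko ∩ Sofia ∩ Brynn ∩ Grace: 09:40–09:50, 10:50–11:50, 12:40–14:00.
Windows ≥ 20 min: 10:50–11:50, 12:40–14:00.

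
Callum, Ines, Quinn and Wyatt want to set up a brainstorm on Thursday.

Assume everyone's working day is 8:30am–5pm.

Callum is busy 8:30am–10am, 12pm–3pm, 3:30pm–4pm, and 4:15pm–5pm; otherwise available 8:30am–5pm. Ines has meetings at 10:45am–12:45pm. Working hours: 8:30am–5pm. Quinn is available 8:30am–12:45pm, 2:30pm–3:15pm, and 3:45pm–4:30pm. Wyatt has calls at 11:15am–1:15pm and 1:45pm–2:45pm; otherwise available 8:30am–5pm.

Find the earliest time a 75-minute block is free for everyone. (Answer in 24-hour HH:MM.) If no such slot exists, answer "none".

none

Callum free within 08:30–17:00: 10:00–12:00, 15:00–15:30, 16:00–16:15.
Ines free within 08:30–17:00: 08:30–10:45, 12:45–17:00.
Wyatt free within 08:30–17:00: 08:30–11:15, 13:15–13:45, 14:45–17:00.
Callum ∩ Ines: 10:00–10:45, 15:00–15:30, 16:00–16:15.
Callum ∩ Ines ∩ Quinn: 10:00–10:45, 15:00–15:15, 16:00–16:15.
Callum ∩ Ines ∩ Quinn ∩ Wyatt: 10:00–10:45, 15:00–15:15, 16:00–16:15.
Windows ≥ 75 min: (none).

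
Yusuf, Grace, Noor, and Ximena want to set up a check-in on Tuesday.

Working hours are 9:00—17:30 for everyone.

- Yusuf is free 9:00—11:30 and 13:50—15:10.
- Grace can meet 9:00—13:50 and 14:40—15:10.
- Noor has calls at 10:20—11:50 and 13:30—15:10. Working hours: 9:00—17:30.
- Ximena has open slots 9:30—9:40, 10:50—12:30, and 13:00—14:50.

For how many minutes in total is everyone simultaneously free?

10 minutes

Noor free within 09:00–17:30: 09:00–10:20, 11:50–13:30, 15:10–17:30.
Yusuf ∩ Grace: 09:00–11:30, 14:40–15:10.
Yusuf ∩ Grace ∩ Noor: 09:00–10:20.
Yusuf ∩ Grace ∩ Noor ∩ Ximena: 09:30–09:40.
Total common minutes: 10.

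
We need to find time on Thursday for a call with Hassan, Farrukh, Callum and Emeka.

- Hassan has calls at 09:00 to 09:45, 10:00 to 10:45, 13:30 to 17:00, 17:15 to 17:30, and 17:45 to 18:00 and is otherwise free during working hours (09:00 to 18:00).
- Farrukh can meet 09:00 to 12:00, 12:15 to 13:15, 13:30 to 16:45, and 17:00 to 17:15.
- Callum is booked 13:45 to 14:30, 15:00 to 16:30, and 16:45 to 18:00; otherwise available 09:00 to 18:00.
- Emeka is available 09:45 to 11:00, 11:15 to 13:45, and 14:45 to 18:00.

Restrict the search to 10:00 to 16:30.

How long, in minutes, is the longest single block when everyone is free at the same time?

Hassan free within 09:00–18:00: 09:45–10:00, 10:45–13:30, 17:00–17:15, 17:30–17:45.
Callum free within 09:00–18:00: 09:00–13:45, 14:30–15:00, 16:30–16:45.
Hassan ∩ Farrukh: 09:45–10:00, 10:45–12:00, 12:15–13:15, 17:00–17:15.
Hassan ∩ Farrukh ∩ Callum: 09:45–10:00, 10:45–12:00, 12:15–13:15.
Hassan ∩ Farrukh ∩ Callum ∩ Emeka: 09:45–10:00, 10:45–11:00, 11:15–12:00, 12:15–13:15.
Restricted to 10:00–16:30: 10:45–11:00, 11:15–12:00, 12:15–13:15.
Common window lengths: 15, 45, 60 min; longest is 60.

60 minutes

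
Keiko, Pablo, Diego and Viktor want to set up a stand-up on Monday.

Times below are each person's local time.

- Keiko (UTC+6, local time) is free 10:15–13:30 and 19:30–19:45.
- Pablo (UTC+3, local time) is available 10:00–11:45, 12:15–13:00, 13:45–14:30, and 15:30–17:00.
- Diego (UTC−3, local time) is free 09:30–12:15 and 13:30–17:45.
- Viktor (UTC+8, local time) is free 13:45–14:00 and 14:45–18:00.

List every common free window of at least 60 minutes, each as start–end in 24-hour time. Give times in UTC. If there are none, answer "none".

Keiko → UTC: 04:15–07:30, 13:30–13:45.
Pablo → UTC: 07:00–08:45, 09:15–10:00, 10:45–11:30, 12:30–14:00.
Diego → UTC: 12:30–15:15, 16:30–20:45.
Viktor → UTC: 05:45–06:00, 06:45–10:00.
Keiko ∩ Pablo: 07:00–07:30, 13:30–13:45.
Keiko ∩ Pablo ∩ Diego: 13:30–13:45.
Keiko ∩ Pablo ∩ Diego ∩ Viktor: (none).
Windows ≥ 60 min: (none).

none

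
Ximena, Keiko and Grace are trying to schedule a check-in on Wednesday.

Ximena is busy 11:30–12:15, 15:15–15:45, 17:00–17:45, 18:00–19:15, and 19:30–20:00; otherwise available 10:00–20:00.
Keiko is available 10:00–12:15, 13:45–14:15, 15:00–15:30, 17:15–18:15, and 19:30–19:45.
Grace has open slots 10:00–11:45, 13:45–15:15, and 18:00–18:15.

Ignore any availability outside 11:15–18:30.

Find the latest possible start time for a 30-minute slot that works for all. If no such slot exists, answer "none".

Ximena free within 10:00–20:00: 10:00–11:30, 12:15–15:15, 15:45–17:00, 17:45–18:00, 19:15–19:30.
Ximena ∩ Keiko: 10:00–11:30, 13:45–14:15, 15:00–15:15, 17:45–18:00.
Ximena ∩ Keiko ∩ Grace: 10:00–11:30, 13:45–14:15, 15:00–15:15.
Restricted to 11:15–18:30: 11:15–11:30, 13:45–14:15, 15:00–15:15.
Windows ≥ 30 min: 13:45–14:15.
Latest start in the last window 13:45–14:15 is 14:15 − 30 min = 13:45.

13:45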